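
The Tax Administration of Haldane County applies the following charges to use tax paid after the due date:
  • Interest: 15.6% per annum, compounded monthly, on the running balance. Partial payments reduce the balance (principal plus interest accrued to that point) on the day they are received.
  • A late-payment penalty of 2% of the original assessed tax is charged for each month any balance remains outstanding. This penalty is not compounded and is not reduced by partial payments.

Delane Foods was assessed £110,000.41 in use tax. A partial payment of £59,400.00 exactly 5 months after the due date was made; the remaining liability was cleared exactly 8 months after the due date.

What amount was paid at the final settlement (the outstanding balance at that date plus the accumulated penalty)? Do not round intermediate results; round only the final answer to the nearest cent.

£77,827.95

Monthly rate = 15.6% ÷ 12 = 1.3%
Balance at month 5: £110,000.4100 × (1 + 0.013)^5 = £117,338.7698…
After £59,400.00 payment: £117,338.7698… − £59,400.00 = £57,938.7698…
Balance at month 8: £57,938.7698… × (1 + 0.013)^3 = £60,227.8841…
Penalty: 8 × 2% × £110,000.41 = £17,600.07…
Final settlement = outstanding balance + penalty = £60,227.8841… + £17,600.07… = £77,827.95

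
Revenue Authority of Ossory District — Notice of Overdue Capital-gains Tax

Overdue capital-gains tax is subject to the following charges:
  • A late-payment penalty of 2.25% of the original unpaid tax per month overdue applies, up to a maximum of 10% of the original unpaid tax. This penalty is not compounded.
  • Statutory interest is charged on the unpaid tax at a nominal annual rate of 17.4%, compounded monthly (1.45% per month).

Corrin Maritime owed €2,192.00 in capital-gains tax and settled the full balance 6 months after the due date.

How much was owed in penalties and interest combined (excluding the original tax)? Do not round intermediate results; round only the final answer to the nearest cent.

€416.95

Penalty (uncapped): 6 × 2.25% × €2,192.00 = €295.92; cap = 10% × €2,192.00 = €219.20 → penalty = €219.20
Interest: €2,192.00 × ((1 + 0.0145)^6 − 1) = €2,192.00 × 0.0902154… = €197.7521…
Penalties + interest = €219.2000 + €197.7521… = €416.95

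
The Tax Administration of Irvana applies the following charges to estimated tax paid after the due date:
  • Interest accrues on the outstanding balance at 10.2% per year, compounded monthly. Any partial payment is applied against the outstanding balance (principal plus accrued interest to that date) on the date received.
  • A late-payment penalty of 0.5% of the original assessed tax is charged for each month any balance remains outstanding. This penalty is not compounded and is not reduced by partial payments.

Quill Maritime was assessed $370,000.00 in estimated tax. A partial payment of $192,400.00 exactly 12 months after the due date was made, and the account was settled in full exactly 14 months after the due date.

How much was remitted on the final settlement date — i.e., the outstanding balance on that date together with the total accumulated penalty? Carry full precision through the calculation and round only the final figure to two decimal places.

$246,762.63

Monthly rate = 10.2% ÷ 12 = 0.85%
Balance at month 12: $370,000.0000 × (1 + 0.0085)^12 = $409,555.3040…
After $192,400.00 payment: $409,555.3040… − $192,400.00 = $217,155.3040…
Balance at month 14: $217,155.3040… × (1 + 0.0085)^2 = $220,862.6336…
Penalty: 14 × 0.5% × $370,000.00 = $25,900.00
Final settlement = outstanding balance + penalty = $220,862.6336… + $25,900.00 = $246,762.63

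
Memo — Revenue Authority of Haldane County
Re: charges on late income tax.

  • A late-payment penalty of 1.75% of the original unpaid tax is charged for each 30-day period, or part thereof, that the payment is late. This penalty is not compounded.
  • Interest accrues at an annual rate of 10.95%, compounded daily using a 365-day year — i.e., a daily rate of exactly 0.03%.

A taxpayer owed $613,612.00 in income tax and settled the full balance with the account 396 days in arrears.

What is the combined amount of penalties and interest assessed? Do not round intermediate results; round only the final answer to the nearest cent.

$227,726.51

Penalty periods: ⌈396/30⌉ = 14; penalty = 14 × 1.75% × $613,612.00 = $150,334.94
Interest: $613,612.00 × ((1 + 0.0003)^396 − 1) = $613,612.00 × 0.12612460… = $77,391.5700…
Penalties + interest = $150,334.9400 + $77,391.5700… = $227,726.51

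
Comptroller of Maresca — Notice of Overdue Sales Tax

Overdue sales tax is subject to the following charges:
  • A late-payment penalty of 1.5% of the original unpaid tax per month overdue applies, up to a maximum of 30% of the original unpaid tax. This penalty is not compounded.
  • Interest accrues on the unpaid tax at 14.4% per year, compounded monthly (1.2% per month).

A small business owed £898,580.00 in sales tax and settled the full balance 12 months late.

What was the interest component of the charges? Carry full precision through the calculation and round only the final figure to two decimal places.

£138,286.63

Interest: £898,580.00 × ((1 + 0.012)^12 − 1) = £898,580.00 × 0.1538946… = £138,286.6314…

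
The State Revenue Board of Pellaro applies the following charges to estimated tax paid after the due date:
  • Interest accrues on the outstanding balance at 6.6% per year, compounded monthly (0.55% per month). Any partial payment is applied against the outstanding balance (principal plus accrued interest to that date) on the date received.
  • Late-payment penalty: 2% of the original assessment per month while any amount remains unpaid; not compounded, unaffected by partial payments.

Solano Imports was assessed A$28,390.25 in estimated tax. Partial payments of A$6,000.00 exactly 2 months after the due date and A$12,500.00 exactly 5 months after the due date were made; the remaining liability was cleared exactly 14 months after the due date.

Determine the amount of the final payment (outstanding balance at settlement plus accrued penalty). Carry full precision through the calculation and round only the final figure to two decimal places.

Balance at month 2: A$28,390.2500 × (1 + 0.0055)^2 = A$28,703.4016…
After A$6,000.00 payment: A$28,703.4016… − A$6,000.00 = A$22,703.4016…
Balance at month 5: A$22,703.4016… × (1 + 0.0055)^3 = A$23,080.0718…
After A$12,500.00 payment: A$23,080.0718… − A$12,500.00 = A$10,580.0718…
Balance at month 14: A$10,580.0718… × (1 + 0.0055)^9 = A$11,115.4561…
Penalty: 14 × 2% × A$28,390.25 = A$7,949.27
Final settlement = outstanding balance + penalty = A$11,115.4561… + A$7,949.27 = A$19,064.73

A$19,064.73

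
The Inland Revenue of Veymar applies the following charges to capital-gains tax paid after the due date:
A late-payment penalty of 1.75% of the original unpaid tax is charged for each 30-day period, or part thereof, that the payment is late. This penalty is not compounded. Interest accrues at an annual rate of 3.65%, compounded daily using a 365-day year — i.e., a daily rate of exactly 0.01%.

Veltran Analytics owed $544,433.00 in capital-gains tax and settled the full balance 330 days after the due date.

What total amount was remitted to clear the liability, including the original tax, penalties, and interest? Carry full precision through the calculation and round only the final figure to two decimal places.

$667,501.44

Penalty periods: ⌈330/30⌉ = 11; penalty = 11 × 1.75% × $544,433.00 = $104,803.35…
Interest: $544,433.00 × ((1 + 0.0001)^330 − 1) = $544,433.00 × 0.03354883… = $18,265.0923…
Total = $544,433.00 + $104,803.3525 + $18,265.0923… = $667,501.44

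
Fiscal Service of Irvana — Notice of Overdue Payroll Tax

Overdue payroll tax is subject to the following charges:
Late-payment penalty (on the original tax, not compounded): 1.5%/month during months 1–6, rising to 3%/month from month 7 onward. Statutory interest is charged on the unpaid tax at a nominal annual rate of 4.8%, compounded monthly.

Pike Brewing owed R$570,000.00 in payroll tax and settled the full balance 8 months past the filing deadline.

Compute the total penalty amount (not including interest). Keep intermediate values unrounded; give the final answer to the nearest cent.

Penalty, months 1–6: 6 × 1.5% × R$570,000.00 = R$51,300.00
Penalty, months 7–8: 2 × 3% × R$570,000.00 = R$34,200.00
Total penalty = R$51,300.00 + R$34,200.00 = R$85,500.00

R$85,500.00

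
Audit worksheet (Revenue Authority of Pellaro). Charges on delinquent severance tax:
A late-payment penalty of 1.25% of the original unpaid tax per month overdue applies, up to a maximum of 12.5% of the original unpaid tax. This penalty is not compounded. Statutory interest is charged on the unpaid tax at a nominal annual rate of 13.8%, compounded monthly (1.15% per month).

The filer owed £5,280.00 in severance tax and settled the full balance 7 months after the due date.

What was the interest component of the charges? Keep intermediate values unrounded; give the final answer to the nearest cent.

£439.99

Interest: £5,280.00 × ((1 + 0.0115)^7 − 1) = £5,280.00 × 0.0833311… = £439.9882…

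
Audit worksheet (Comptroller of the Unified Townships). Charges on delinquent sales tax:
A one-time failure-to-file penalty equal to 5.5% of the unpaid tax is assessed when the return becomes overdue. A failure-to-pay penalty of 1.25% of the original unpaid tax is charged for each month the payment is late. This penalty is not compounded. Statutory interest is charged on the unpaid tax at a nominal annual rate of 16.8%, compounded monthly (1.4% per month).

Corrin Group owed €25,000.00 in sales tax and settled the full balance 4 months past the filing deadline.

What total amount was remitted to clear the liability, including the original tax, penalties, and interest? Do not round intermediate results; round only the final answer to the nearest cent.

€29,054.68

Failure-to-file penalty: 5.5% × €25,000.00 = €1,375.00
Failure-to-pay penalty: 4 × 1.25% × €25,000.00 = €1,250.00
Interest: €25,000.00 × ((1 + 0.014)^4 − 1) = €25,000.00 × 0.0571870… = €1,429.6754…
Total = €25,000.00 + €2,625.0000 + €1,429.6754… = €29,054.68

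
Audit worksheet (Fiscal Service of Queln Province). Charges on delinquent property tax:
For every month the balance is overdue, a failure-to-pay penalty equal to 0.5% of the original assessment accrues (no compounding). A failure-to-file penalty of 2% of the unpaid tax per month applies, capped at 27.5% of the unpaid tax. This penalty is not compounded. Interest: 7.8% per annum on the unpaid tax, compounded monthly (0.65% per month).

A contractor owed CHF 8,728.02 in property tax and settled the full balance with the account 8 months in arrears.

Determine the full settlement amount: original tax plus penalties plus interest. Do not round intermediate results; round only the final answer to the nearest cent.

CHF 10,937.94

Failure-to-file: 8 × 2% × CHF 8,728.02 = CHF 1,396.48… (under the 27.5% cap)
Failure-to-pay penalty = 0.5% × CHF 8,728.02 × 8 mo = CHF 349.12…
Interest: CHF 8,728.02 × ((1 + 0.0065)^8 − 1) = CHF 8,728.02 × 0.0531985… = CHF 464.3176…
Total = CHF 8,728.02 + CHF 1,745.6040 + CHF 464.3176… = CHF 10,937.94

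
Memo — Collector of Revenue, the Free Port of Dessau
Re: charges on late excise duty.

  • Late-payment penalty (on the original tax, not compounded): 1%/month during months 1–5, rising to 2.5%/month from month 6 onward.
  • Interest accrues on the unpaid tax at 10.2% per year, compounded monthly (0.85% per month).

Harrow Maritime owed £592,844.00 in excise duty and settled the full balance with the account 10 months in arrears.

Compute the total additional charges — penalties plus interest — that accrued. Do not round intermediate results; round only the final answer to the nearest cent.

Penalty, months 1–5: 5 × 1% × £592,844.00 = £29,642.20
Penalty, months 6–10: 5 × 2.5% × £592,844.00 = £74,105.50
Interest: £592,844.00 × ((1 + 0.0085)^10 − 1) = £592,844.00 × 0.0883261… = £52,363.5703…
Penalties + interest = £103,747.7000 + £52,363.5703… = £156,111.27

£156,111.27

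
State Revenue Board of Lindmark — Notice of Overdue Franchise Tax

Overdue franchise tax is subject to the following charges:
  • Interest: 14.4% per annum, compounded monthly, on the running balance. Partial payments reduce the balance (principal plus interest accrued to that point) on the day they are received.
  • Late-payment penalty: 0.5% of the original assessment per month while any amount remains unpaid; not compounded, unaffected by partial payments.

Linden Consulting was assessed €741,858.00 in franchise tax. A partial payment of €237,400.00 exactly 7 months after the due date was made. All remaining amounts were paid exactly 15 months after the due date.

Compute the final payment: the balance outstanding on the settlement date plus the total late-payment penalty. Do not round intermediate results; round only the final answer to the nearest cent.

Monthly rate = 14.4% ÷ 12 = 1.2%
Balance at month 7: €741,858.0000 × (1 + 0.012)^7 = €806,462.8605…
After €237,400.00 payment: €806,462.8605… − €237,400.00 = €569,062.8605…
Balance at month 15: €569,062.8605… × (1 + 0.012)^8 = €626,043.2576…
Penalty: 15 × 0.5% × €741,858.00 = €55,639.35
Final settlement = outstanding balance + penalty = €626,043.2576… + €55,639.35 = €681,682.61

€681,682.61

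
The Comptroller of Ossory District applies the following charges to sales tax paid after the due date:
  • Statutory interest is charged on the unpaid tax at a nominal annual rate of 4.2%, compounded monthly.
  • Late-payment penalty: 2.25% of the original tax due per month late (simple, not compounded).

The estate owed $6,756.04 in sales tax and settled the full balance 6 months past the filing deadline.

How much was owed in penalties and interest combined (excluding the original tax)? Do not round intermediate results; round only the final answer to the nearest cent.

$1,055.19

Late-payment penalty = 2.25% × $6,756.04 × 6 mo = $912.07…
Interest (4.2%/yr ÷ 12 = 0.35%/month): $6,756.04 × ((1 + 0.0035)^6 − 1) = $143.1241…
Penalties + interest = $912.0654 + $143.1241… = $1,055.19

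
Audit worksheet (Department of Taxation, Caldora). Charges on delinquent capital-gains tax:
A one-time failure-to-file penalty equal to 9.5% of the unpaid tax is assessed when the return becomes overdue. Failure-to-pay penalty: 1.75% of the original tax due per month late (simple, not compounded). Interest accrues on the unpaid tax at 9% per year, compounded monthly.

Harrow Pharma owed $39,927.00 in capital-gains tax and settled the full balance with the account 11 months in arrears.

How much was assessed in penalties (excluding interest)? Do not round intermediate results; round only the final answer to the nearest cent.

Failure-to-file penalty: 9.5% × $39,927.00 = $3,793.07…
Failure-to-pay penalty: 11 × 1.75% × $39,927.00 = $7,685.95…
Total penalty = $3,793.07… + $7,685.95… = $11,479.01

$11,479.01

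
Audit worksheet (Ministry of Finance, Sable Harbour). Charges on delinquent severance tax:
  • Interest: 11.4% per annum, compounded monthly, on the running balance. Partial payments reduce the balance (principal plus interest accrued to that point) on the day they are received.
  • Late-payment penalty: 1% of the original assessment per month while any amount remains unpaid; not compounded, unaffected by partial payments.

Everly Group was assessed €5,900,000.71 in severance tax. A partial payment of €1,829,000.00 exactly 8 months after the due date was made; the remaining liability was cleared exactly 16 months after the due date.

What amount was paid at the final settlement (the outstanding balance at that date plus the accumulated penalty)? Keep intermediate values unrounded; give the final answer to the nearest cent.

€5,834,905.45

Monthly rate = 11.4% ÷ 12 = 0.95%
Balance at month 8: €5,900,000.7100 × (1 + 0.0095)^8 = €6,363,596.7321…
After €1,829,000.00 payment: €6,363,596.7321… − €1,829,000.00 = €4,534,596.7321…
Balance at month 16: €4,534,596.7321… × (1 + 0.0095)^8 = €4,890,905.3344…
Penalty: 16 × 1% × €5,900,000.71 = €944,000.11…
Final settlement = outstanding balance + penalty = €4,890,905.3344… + €944,000.11… = €5,834,905.45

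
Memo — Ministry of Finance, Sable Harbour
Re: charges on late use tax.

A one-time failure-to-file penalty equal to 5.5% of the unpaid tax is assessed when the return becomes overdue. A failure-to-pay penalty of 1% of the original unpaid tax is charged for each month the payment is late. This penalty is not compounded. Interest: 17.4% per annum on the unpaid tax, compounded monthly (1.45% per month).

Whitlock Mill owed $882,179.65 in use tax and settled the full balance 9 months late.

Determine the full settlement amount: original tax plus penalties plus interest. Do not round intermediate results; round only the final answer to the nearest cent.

Failure-to-file penalty: 5.5% × $882,179.65 = $48,519.88…
Failure-to-pay penalty: 9 × 1% × $882,179.65 = $79,396.17…
Interest: $882,179.65 × ((1 + 0.0145)^9 − 1) = $882,179.65 × 0.1383307… = $122,032.5602…
Total = $882,179.65 + $127,916.0493… + $122,032.5602… = $1,132,128.26

$1,132,128.26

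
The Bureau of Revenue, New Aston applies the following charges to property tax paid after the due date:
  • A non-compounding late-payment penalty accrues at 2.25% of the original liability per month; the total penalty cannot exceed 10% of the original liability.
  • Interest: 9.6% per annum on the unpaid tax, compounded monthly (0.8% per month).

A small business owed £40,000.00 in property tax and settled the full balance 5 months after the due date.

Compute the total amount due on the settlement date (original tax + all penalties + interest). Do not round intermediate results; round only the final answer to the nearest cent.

Penalty (uncapped): 5 × 2.25% × £40,000.00 = £4,500.00; cap = 10% × £40,000.00 = £4,000.00 → penalty = £4,000.00
Interest: £40,000.00 × ((1 + 0.008)^5 − 1) = £40,000.00 × 0.0406451… = £1,625.8056…
Total = £40,000.00 + £4,000.0000 + £1,625.8056… = £45,625.81

£45,625.81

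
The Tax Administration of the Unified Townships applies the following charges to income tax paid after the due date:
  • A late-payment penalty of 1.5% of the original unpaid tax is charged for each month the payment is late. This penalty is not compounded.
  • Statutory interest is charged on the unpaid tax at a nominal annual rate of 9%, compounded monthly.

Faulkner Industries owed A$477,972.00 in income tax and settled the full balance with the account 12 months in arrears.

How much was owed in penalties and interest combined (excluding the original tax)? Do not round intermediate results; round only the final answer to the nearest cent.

Late-payment penalty: 12 × 1.5% × A$477,972.00 = A$86,034.96
Interest (9%/yr ÷ 12 = 0.75%/month): A$477,972.00 × ((1 + 0.0075)^12 − 1) = A$44,837.0705…
Penalties + interest = A$86,034.9600 + A$44,837.0705… = A$130,872.03

A$130,872.03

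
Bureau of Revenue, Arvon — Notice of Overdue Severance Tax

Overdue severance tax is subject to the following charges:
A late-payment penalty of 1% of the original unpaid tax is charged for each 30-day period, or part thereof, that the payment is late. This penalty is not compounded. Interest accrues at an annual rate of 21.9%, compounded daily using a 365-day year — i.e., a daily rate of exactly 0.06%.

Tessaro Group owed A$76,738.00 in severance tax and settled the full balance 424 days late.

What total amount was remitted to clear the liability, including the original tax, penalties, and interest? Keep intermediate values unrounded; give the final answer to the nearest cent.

Penalty periods: ⌈424/30⌉ = 15; penalty = 15 × 1% × A$76,738.00 = A$11,510.70
Interest: A$76,738.00 × ((1 + 0.0006)^424 − 1) = A$76,738.00 × 0.28958919… = A$22,222.4953…
Total = A$76,738.00 + A$11,510.7000 + A$22,222.4953… = A$110,471.20

A$110,471.20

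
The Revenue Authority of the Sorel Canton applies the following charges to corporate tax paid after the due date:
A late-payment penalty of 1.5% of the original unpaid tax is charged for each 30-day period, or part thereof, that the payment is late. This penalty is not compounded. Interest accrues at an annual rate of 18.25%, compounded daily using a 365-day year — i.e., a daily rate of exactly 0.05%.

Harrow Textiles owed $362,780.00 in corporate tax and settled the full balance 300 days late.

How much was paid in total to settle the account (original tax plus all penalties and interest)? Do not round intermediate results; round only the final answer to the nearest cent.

Penalty periods: ⌈300/30⌉ = 10; penalty = 10 × 1.5% × $362,780.00 = $54,417.00
Interest: $362,780.00 × ((1 + 0.0005)^300 − 1) = $362,780.00 × 0.16179069… = $58,694.4263…
Total = $362,780.00 + $54,417.0000 + $58,694.4263… = $475,891.43

$475,891.43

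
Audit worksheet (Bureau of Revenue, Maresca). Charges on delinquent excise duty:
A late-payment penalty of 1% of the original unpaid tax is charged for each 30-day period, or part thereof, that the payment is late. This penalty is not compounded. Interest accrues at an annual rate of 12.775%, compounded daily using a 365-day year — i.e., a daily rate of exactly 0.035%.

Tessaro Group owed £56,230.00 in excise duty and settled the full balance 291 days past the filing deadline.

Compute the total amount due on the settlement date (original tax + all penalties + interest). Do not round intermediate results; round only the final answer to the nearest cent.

Penalty periods: ⌈291/30⌉ = 10; penalty = 10 × 1% × £56,230.00 = £5,623.00
Interest: £56,230.00 × ((1 + 0.00035)^291 − 1) = £56,230.00 × 0.10719765… = £6,027.7237…
Total = £56,230.00 + £5,623.0000 + £6,027.7237… = £67,880.72

£67,880.72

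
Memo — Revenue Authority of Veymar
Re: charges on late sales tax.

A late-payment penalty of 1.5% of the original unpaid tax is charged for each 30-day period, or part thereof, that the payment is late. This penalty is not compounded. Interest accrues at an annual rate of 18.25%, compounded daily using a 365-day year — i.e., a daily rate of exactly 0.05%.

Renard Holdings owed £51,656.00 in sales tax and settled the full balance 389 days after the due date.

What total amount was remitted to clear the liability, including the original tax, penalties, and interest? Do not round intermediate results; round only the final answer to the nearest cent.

Penalty periods: ⌈389/30⌉ = 13; penalty = 13 × 1.5% × £51,656.00 = £10,072.92
Interest: £51,656.00 × ((1 + 0.0005)^389 − 1) = £51,656.00 × 0.21464444… = £11,087.6731…
Total = £51,656.00 + £10,072.9200 + £11,087.6731… = £72,816.59

£72,816.59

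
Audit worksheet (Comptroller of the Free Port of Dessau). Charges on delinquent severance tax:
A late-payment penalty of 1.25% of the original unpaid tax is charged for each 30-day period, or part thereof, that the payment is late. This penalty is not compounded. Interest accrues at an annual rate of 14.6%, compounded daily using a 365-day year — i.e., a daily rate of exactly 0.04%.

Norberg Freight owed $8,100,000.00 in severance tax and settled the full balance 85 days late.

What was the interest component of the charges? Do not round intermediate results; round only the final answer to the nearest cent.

Interest: $8,100,000.00 × ((1 + 0.0004)^85 − 1) = $8,100,000.00 × 0.03457757… = $280,078.3450…

$280,078.34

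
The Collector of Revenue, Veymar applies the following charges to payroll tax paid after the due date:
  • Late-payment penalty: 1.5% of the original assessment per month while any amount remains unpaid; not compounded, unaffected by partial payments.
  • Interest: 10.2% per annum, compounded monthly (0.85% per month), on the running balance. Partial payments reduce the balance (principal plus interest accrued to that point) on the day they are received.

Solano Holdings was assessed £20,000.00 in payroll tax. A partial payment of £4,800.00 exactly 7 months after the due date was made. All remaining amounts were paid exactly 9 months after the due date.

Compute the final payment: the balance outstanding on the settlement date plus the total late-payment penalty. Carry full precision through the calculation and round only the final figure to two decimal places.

£19,401.12

Balance at month 7: £20,000.0000 × (1 + 0.0085)^7 = £21,220.7786…
After £4,800.00 payment: £21,220.7786… − £4,800.00 = £16,420.7786…
Balance at month 9: £16,420.7786… × (1 + 0.0085)^2 = £16,701.1182…
Penalty: 9 × 1.5% × £20,000.00 = £2,700.00
Final settlement = outstanding balance + penalty = £16,701.1182… + £2,700.00 = £19,401.12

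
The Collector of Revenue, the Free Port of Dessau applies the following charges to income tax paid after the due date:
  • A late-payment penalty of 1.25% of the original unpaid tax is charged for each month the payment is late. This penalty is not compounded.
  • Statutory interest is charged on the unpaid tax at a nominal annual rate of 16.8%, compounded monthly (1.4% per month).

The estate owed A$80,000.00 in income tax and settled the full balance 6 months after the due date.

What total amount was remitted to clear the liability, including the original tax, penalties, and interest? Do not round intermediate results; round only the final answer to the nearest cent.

Late-payment penalty = 1.25% × A$80,000.00 × 6 mo = A$6,000.00
Interest: A$80,000.00 × ((1 + 0.014)^6 − 1) = A$80,000.00 × 0.0869955… = A$6,959.6368…
Total = A$80,000.00 + A$6,000.0000 + A$6,959.6368… = A$92,959.64

A$92,959.64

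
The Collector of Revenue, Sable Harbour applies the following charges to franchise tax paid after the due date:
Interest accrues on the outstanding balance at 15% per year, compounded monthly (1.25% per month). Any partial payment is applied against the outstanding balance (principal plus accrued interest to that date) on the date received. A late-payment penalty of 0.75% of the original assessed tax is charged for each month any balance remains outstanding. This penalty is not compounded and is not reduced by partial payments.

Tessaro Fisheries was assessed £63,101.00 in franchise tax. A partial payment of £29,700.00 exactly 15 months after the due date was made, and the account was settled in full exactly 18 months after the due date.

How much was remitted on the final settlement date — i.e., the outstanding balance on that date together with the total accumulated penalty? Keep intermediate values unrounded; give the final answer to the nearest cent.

Balance at month 15: £63,101.0000 × (1 + 0.0125)^15 = £76,025.9263…
After £29,700.00 payment: £76,025.9263… − £29,700.00 = £46,325.9263…
Balance at month 18: £46,325.9263… × (1 + 0.0125)^3 = £48,084.9543…
Penalty: 18 × 0.75% × £63,101.00 = £8,518.64…
Final settlement = outstanding balance + penalty = £48,084.9543… + £8,518.64… = £56,603.59

£56,603.59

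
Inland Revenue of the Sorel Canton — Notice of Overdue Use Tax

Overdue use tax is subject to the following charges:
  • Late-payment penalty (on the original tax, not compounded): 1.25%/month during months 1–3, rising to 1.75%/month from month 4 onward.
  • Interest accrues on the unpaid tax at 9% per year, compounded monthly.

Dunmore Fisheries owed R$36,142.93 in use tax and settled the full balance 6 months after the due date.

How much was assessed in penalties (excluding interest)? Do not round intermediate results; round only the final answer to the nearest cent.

R$3,252.86

Penalty, months 1–3: 3 × 1.25% × R$36,142.93 = R$1,355.36…
Penalty, months 4–6: 3 × 1.75% × R$36,142.93 = R$1,897.50…
Total penalty = R$1,355.36… + R$1,897.50… = R$3,252.86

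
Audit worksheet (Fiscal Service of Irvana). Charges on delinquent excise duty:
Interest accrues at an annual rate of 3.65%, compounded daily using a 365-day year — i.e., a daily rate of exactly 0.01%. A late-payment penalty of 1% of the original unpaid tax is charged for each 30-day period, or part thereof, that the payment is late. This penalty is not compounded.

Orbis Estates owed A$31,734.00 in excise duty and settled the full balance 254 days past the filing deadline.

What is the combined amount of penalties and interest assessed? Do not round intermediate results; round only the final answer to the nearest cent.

Penalty periods: ⌈254/30⌉ = 9; penalty = 9 × 1% × A$31,734.00 = A$2,856.06
Interest: A$31,734.00 × ((1 + 0.0001)^254 − 1) = A$31,734.00 × 0.02572403… = A$816.3262…
Penalties + interest = A$2,856.0600 + A$816.3262… = A$3,672.39

A$3,672.39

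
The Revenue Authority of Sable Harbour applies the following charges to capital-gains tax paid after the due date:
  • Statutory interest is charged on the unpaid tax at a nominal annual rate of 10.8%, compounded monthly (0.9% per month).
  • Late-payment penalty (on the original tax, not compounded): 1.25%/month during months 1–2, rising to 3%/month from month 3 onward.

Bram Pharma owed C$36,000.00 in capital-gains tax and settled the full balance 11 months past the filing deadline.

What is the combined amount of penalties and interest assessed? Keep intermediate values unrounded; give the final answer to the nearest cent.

Penalty, months 1–2: 2 × 1.25% × C$36,000.00 = C$900.00
Penalty, months 3–11: 9 × 3% × C$36,000.00 = C$9,720.00
Interest: C$36,000.00 × ((1 + 0.009)^11 − 1) = C$36,000.00 × 0.1035775… = C$3,728.7892…
Penalties + interest = C$10,620.0000 + C$3,728.7892… = C$14,348.79

C$14,348.79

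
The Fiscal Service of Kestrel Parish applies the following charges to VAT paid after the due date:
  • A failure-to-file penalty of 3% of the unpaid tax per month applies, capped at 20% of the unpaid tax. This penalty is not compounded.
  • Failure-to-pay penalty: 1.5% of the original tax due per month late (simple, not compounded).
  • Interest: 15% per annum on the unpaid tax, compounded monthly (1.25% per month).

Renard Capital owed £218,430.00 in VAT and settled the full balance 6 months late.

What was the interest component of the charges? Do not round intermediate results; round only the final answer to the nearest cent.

Interest: £218,430.00 × ((1 + 0.0125)^6 − 1) = £218,430.00 × 0.0773832… = £16,902.8081…

£16,902.81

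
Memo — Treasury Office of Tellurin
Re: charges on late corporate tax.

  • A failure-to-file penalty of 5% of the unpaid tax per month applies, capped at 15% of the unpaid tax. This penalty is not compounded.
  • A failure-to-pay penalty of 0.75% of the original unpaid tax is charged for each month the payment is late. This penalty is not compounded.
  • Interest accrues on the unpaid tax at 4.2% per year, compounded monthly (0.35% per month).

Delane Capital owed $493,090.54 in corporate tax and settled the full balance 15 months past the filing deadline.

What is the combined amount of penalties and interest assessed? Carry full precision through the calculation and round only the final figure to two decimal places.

Failure-to-file: 15 × 5% × $493,090.54 = $369,817.91…, capped at 15% × $493,090.54 = $73,963.58…
Failure-to-pay penalty = 0.75% × $493,090.54 × 15 mo = $55,472.69…
Interest: $493,090.54 × ((1 + 0.0035)^15 − 1) = $493,090.54 × 0.0538060… = $26,531.2121…
Penalties + interest = $129,436.2668… + $26,531.2121… = $155,967.48

$155,967.48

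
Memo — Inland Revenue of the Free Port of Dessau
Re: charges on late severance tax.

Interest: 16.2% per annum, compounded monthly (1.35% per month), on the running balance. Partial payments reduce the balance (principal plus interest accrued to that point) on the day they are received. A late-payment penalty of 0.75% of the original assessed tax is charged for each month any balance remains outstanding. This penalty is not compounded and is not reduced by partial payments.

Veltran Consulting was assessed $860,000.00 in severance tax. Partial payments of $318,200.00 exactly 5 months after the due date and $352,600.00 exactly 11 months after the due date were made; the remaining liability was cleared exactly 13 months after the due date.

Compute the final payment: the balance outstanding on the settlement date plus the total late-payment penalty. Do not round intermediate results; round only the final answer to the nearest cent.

$391,212.99

Balance at month 5: $860,000.0000 × (1 + 0.0135)^5 = $919,638.6524…
After $318,200.00 payment: $919,638.6524… − $318,200.00 = $601,438.6524…
Balance at month 11: $601,438.6524… × (1 + 0.0135)^6 = $651,829.2628…
After $352,600.00 payment: $651,829.2628… − $352,600.00 = $299,229.2628…
Balance at month 13: $299,229.2628… × (1 + 0.0135)^2 = $307,362.9874…
Penalty: 13 × 0.75% × $860,000.00 = $83,850.00
Final settlement = outstanding balance + penalty = $307,362.9874… + $83,850.00 = $391,212.99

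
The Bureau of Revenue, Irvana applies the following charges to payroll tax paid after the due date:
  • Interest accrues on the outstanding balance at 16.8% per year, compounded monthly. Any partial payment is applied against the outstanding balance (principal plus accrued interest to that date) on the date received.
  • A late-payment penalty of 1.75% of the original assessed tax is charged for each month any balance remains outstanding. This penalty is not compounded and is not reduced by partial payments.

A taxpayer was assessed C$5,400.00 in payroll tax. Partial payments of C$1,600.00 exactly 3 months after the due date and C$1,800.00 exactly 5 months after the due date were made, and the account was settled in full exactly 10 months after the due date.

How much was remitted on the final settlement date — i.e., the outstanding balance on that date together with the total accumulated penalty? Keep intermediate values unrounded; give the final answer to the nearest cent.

C$3,457.33

Monthly rate = 16.8% ÷ 12 = 1.4%
Balance at month 3: C$5,400.0000 × (1 + 0.014)^3 = C$5,629.9900…
After C$1,600.00 payment: C$5,629.9900… − C$1,600.00 = C$4,029.9900…
Balance at month 5: C$4,029.9900… × (1 + 0.014)^2 = C$4,143.6196…
After C$1,800.00 payment: C$4,143.6196… − C$1,800.00 = C$2,343.6196…
Balance at month 10: C$2,343.6196… × (1 + 0.014)^5 = C$2,512.3312…
Penalty: 10 × 1.75% × C$5,400.00 = C$945.00
Final settlement = outstanding balance + penalty = C$2,512.3312… + C$945.00 = C$3,457.33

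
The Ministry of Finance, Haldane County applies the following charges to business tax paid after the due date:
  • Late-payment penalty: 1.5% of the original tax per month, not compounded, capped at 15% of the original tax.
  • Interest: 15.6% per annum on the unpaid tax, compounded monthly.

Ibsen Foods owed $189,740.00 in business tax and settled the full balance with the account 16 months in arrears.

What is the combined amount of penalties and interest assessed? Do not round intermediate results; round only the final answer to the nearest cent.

$72,018.47

Penalty (uncapped): 16 × 1.5% × $189,740.00 = $45,537.60; cap = 15% × $189,740.00 = $28,461.00 → penalty = $28,461.00
Interest (15.6%/yr ÷ 12 = 1.3%/month): $189,740.00 × ((1 + 0.013)^16 − 1) = $43,557.4662…
Penalties + interest = $28,461.0000 + $43,557.4662… = $72,018.47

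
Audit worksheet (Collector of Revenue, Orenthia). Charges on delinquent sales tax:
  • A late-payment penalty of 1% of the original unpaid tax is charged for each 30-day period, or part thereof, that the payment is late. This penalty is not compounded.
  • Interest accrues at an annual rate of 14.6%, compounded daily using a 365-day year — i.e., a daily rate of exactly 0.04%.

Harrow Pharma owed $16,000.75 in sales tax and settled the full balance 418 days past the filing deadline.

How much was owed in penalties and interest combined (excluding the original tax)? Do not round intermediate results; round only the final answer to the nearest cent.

$5,151.46

Penalty periods: ⌈418/30⌉ = 14; penalty = 14 × 1% × $16,000.75 = $2,240.11…
Interest: $16,000.75 × ((1 + 0.0004)^418 − 1) = $16,000.75 × 0.18195113… = $2,911.3545…
Penalties + interest = $2,240.1050 + $2,911.3545… = $5,151.46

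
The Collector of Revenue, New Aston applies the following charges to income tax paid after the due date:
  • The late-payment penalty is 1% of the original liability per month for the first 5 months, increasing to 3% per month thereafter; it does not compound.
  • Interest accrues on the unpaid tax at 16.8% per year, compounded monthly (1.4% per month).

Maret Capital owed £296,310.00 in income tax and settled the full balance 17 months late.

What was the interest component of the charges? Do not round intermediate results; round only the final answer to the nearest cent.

£79,001.22

Interest: £296,310.00 × ((1 + 0.014)^17 − 1) = £296,310.00 × 0.2666168… = £79,001.2161…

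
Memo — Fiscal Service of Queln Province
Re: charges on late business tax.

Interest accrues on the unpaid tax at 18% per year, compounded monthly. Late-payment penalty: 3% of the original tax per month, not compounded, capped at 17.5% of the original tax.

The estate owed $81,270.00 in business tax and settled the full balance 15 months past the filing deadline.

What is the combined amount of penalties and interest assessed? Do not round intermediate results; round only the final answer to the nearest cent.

$34,558.61

Penalty (uncapped): 15 × 3% × $81,270.00 = $36,571.50; cap = 17.5% × $81,270.00 = $14,222.25 → penalty = $14,222.25
Interest (18%/yr ÷ 12 = 1.5%/month): $81,270.00 × ((1 + 0.015)^15 − 1) = $20,336.3601…
Penalties + interest = $14,222.2500 + $20,336.3601… = $34,558.61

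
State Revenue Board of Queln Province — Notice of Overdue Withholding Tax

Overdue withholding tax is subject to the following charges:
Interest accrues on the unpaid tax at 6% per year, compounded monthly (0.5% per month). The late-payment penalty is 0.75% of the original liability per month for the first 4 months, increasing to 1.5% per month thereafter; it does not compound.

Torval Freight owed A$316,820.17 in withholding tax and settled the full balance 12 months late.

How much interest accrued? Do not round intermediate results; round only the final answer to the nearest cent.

A$19,540.77

Interest: A$316,820.17 × ((1 + 0.005)^12 − 1) = A$316,820.17 × 0.0616778… = A$19,540.7748…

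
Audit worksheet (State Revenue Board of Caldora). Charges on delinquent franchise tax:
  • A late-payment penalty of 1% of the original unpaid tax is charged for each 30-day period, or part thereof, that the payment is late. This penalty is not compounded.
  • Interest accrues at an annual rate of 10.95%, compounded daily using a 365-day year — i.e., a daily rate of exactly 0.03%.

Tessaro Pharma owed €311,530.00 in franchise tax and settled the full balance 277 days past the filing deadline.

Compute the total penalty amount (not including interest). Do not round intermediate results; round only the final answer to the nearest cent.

€31,153.00

Penalty periods: ⌈277/30⌉ = 10; penalty = 10 × 1% × €311,530.00 = €31,153.00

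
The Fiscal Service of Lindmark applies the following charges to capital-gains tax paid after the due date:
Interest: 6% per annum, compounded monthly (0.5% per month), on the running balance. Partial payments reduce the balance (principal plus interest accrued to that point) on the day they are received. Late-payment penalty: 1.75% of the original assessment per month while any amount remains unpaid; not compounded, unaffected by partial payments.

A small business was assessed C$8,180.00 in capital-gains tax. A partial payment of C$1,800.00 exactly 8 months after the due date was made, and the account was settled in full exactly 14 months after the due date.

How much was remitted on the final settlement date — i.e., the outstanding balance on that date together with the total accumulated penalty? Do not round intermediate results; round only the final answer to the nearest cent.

Balance at month 8: C$8,180.0000 × (1 + 0.005)^8 = C$8,512.9836…
After C$1,800.00 payment: C$8,512.9836… − C$1,800.00 = C$6,712.9836…
Balance at month 14: C$6,712.9836… × (1 + 0.005)^6 = C$6,916.9073…
Penalty: 14 × 1.75% × C$8,180.00 = C$2,004.10
Final settlement = outstanding balance + penalty = C$6,916.9073… + C$2,004.10 = C$8,921.01

C$8,921.01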